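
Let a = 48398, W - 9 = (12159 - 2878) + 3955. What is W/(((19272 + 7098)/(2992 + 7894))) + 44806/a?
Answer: 116324175868/21270921 ≈ 5468.7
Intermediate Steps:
W = 13245 (W = 9 + ((12159 - 2878) + 3955) = 9 + (9281 + 3955) = 9 + 13236 = 13245)
W/(((19272 + 7098)/(2992 + 7894))) + 44806/a = 13245/(((19272 + 7098)/(2992 + 7894))) + 44806/48398 = 13245/((26370/10886)) + 44806*(1/48398) = 13245/((26370*(1/10886))) + 22403/24199 = 13245/(13185/5443) + 22403/24199 = 13245*(5443/13185) + 22403/24199 = 4806169/879 + 22403/24199 = 116324175868/21270921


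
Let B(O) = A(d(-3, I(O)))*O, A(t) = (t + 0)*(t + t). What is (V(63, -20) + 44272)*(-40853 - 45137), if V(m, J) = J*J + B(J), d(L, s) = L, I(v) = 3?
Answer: -3810388880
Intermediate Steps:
A(t) = 2*t**2 (A(t) = t*(2*t) = 2*t**2)
B(O) = 18*O (B(O) = (2*(-3)**2)*O = (2*9)*O = 18*O)
V(m, J) = J**2 + 18*J (V(m, J) = J*J + 18*J = J**2 + 18*J)
(V(63, -20) + 44272)*(-40853 - 45137) = (-20*(18 - 20) + 44272)*(-40853 - 45137) = (-20*(-2) + 44272)*(-85990) = (40 + 44272)*(-85990) = 44312*(-85990) = -3810388880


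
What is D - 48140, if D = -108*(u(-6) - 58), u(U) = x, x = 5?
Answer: -42416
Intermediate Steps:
u(U) = 5
D = 5724 (D = -108*(5 - 58) = -108*(-53) = 5724)
D - 48140 = 5724 - 48140 = -42416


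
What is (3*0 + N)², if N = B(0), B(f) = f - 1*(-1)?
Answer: 1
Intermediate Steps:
B(f) = 1 + f (B(f) = f + 1 = 1 + f)
N = 1 (N = 1 + 0 = 1)
(3*0 + N)² = (3*0 + 1)² = (0 + 1)² = 1² = 1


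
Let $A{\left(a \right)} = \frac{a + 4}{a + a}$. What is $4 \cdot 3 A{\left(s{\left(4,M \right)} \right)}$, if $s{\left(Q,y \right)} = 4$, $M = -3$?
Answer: $12$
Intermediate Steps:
$A{\left(a \right)} = \frac{4 + a}{2 a}$
$4 \cdot 3 A{\left(s{\left(4,M \right)} \right)} = 4 \cdot 3 \frac{4 + 4}{2 \cdot 4} = 12 \cdot \frac{1}{2} \cdot \frac{1}{4} \cdot 8 = 12 \cdot 1 = 12$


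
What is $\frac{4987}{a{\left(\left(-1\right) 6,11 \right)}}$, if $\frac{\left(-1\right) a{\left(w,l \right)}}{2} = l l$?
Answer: $- \frac{4987}{242} \approx -20.607$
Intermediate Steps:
$a{\left(w,l \right)} = - 2 l^{2}$ ($a{\left(w,l \right)} = - 2 l l = - 2 l^{2}$)
$\frac{4987}{a{\left(\left(-1\right) 6,11 \right)}} = \frac{4987}{\left(-2\right) 11^{2}} = \frac{4987}{\left(-2\right) 121} = \frac{4987}{-242} = 4987 \left(- \frac{1}{242}\right) = - \frac{4987}{242}$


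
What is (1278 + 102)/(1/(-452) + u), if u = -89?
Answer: -623760/40229 ≈ -15.505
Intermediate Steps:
(1278 + 102)/(1/(-452) + u) = (1278 + 102)/(1/(-452) - 89) = 1380/(-1/452 - 89) = 1380/(-40229/452) = 1380*(-452/40229) = -623760/40229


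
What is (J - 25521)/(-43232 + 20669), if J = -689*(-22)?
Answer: 10363/22563 ≈ 0.45929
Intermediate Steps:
J = 15158
(J - 25521)/(-43232 + 20669) = (15158 - 25521)/(-43232 + 20669) = -10363/(-22563) = -10363*(-1/22563) = 10363/22563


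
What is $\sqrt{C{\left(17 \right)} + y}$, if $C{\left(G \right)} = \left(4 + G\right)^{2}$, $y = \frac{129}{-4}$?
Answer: $\frac{\sqrt{1635}}{2} \approx 20.218$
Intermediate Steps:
$y = - \frac{129}{4}$ ($y = 129 \left(- \frac{1}{4}\right) = - \frac{129}{4} \approx -32.25$)
$\sqrt{C{\left(17 \right)} + y} = \sqrt{\left(4 + 17\right)^{2} - \frac{129}{4}} = \sqrt{21^{2} - \frac{129}{4}} = \sqrt{441 - \frac{129}{4}} = \sqrt{\frac{1635}{4}} = \frac{\sqrt{1635}}{2}$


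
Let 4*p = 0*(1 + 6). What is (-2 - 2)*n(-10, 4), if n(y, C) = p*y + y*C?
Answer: 160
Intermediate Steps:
p = 0 (p = (0*(1 + 6))/4 = (0*7)/4 = (¼)*0 = 0)
n(y, C) = C*y (n(y, C) = 0*y + y*C = 0 + C*y = C*y)
(-2 - 2)*n(-10, 4) = (-2 - 2)*(4*(-10)) = -4*(-40) = 160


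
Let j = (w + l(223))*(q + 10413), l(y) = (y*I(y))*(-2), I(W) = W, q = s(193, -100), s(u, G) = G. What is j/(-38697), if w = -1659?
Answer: 1042819621/38697 ≈ 26948.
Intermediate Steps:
q = -100
l(y) = -2*y² (l(y) = (y*y)*(-2) = y²*(-2) = -2*y²)
j = -1042819621 (j = (-1659 - 2*223²)*(-100 + 10413) = (-1659 - 2*49729)*10313 = (-1659 - 99458)*10313 = -101117*10313 = -1042819621)
j/(-38697) = -1042819621/(-38697) = -1042819621*(-1/38697) = 1042819621/38697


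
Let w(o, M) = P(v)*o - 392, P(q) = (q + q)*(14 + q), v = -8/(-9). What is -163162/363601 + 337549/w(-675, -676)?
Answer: -377136823559/19916608376 ≈ -18.936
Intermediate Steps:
v = 8/9 (v = -8*(-1/9) = 8/9 ≈ 0.88889)
P(q) = 2*q*(14 + q) (P(q) = (2*q)*(14 + q) = 2*q*(14 + q))
w(o, M) = -392 + 2144*o/81 (w(o, M) = (2*(8/9)*(14 + 8/9))*o - 392 = (2*(8/9)*(134/9))*o - 392 = 2144*o/81 - 392 = -392 + 2144*o/81)
-163162/363601 + 337549/w(-675, -676) = -163162/363601 + 337549/(-392 + (2144/81)*(-675)) = -163162*1/363601 + 337549/(-392 - 53600/3) = -163162/363601 + 337549/(-54776/3) = -163162/363601 + 337549*(-3/54776) = -163162/363601 - 1012647/54776 = -377136823559/19916608376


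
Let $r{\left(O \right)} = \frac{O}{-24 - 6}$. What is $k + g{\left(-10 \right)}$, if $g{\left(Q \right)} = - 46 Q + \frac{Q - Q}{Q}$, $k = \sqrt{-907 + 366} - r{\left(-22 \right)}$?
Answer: $\frac{6889}{15} + i \sqrt{541} \approx 459.27 + 23.259 i$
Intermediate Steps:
$r{\left(O \right)} = - \frac{O}{30}$ ($r{\left(O \right)} = \frac{O}{-24 - 6} = \frac{O}{-30} = O \left(- \frac{1}{30}\right) = - \frac{O}{30}$)
$k = - \frac{11}{15} + i \sqrt{541}$ ($k = \sqrt{-907 + 366} - \left(- \frac{1}{30}\right) \left(-22\right) = \sqrt{-541} - \frac{11}{15} = i \sqrt{541} - \frac{11}{15} = - \frac{11}{15} + i \sqrt{541} \approx -0.73333 + 23.259 i$)
$g{\left(Q \right)} = - 46 Q$ ($g{\left(Q \right)} = - 46 Q + \frac{0}{Q} = - 46 Q + 0 = - 46 Q$)
$k + g{\left(-10 \right)} = \left(- \frac{11}{15} + i \sqrt{541}\right) - -460 = \left(- \frac{11}{15} + i \sqrt{541}\right) + 460 = \frac{6889}{15} + i \sqrt{541}$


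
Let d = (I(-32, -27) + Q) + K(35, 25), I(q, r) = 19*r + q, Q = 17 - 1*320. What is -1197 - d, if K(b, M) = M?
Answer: -374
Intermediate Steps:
Q = -303 (Q = 17 - 320 = -303)
I(q, r) = q + 19*r
d = -823 (d = ((-32 + 19*(-27)) - 303) + 25 = ((-32 - 513) - 303) + 25 = (-545 - 303) + 25 = -848 + 25 = -823)
-1197 - d = -1197 - 1*(-823) = -1197 + 823 = -374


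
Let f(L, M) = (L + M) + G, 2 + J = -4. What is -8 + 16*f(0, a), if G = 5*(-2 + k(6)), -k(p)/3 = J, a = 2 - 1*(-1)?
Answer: 1320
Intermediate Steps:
a = 3 (a = 2 + 1 = 3)
J = -6 (J = -2 - 4 = -6)
k(p) = 18 (k(p) = -3*(-6) = 18)
G = 80 (G = 5*(-2 + 18) = 5*16 = 80)
f(L, M) = 80 + L + M (f(L, M) = (L + M) + 80 = 80 + L + M)
-8 + 16*f(0, a) = -8 + 16*(80 + 0 + 3) = -8 + 16*83 = -8 + 1328 = 1320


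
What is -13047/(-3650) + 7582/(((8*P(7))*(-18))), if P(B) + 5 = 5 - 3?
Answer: 8327651/394200 ≈ 21.125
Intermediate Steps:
P(B) = -3 (P(B) = -5 + (5 - 3) = -5 + 2 = -3)
-13047/(-3650) + 7582/(((8*P(7))*(-18))) = -13047/(-3650) + 7582/(((8*(-3))*(-18))) = -13047*(-1/3650) + 7582/((-24*(-18))) = 13047/3650 + 7582/432 = 13047/3650 + 7582*(1/432) = 13047/3650 + 3791/216 = 8327651/394200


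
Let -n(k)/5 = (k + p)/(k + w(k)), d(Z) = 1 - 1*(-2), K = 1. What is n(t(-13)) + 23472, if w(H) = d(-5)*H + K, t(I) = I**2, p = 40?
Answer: 15889499/677 ≈ 23470.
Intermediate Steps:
d(Z) = 3 (d(Z) = 1 + 2 = 3)
w(H) = 1 + 3*H (w(H) = 3*H + 1 = 1 + 3*H)
n(k) = -5*(40 + k)/(1 + 4*k) (n(k) = -5*(k + 40)/(k + (1 + 3*k)) = -5*(40 + k)/(1 + 4*k))
n(t(-13)) + 23472 = 5*(-40 - 1*(-13)**2)/(1 + 4*(-13)**2) + 23472 = 5*(-40 - 1*169)/(1 + 4*169) + 23472 = 5*(-40 - 169)/(1 + 676) + 23472 = 5*(-209)/677 + 23472 = 5*(1/677)*(-209) + 23472 = -1045/677 + 23472 = 15889499/677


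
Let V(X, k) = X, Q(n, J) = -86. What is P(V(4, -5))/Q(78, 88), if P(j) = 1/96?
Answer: -1/8256 ≈ -0.00012112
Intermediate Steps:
P(j) = 1/96
P(V(4, -5))/Q(78, 88) = (1/96)/(-86) = (1/96)*(-1/86) = -1/8256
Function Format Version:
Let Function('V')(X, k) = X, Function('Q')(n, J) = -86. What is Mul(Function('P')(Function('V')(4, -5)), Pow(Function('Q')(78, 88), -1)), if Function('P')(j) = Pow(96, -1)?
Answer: Rational(-1, 8256) ≈ -0.00012112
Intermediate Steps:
Function('P')(j) = Rational(1, 96)
Mul(Function('P')(Function('V')(4, -5)), Pow(Function('Q')(78, 88), -1)) = Mul(Rational(1, 96), Pow(-86, -1)) = Mul(Rational(1, 96), Rational(-1, 86)) = Rational(-1, 8256)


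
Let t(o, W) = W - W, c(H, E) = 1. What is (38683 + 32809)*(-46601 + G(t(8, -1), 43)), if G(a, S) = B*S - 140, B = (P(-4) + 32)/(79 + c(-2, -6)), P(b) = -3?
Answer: -66809863809/20 ≈ -3.3405e+9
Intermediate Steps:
t(o, W) = 0
B = 29/80 (B = (-3 + 32)/(79 + 1) = 29/80 ≈ 0.36250)
G(a, S) = -140 + 29*S/80 (G(a, S) = 29*S/80 - 140 = -140 + 29*S/80)
(38683 + 32809)*(-46601 + G(t(8, -1), 43)) = (38683 + 32809)*(-46601 + (-140 + (29/80)*43)) = 71492*(-46601 + (-140 + 1247/80)) = 71492*(-46601 - 9953/80) = 71492*(-3738033/80) = -66809863809/20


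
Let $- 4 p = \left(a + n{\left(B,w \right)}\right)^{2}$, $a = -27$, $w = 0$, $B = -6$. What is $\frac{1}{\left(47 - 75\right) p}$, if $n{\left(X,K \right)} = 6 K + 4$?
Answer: $\frac{1}{3703} \approx 0.00027005$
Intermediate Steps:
$n{\left(X,K \right)} = 4 + 6 K$
$p = - \frac{529}{4}$ ($p = - \frac{\left(-27 + \left(4 + 6 \cdot 0\right)\right)^{2}}{4} = - \frac{\left(-27 + \left(4 + 0\right)\right)^{2}}{4} = - \frac{\left(-27 + 4\right)^{2}}{4} = - \frac{\left(-23\right)^{2}}{4} = \left(- \frac{1}{4}\right) 529 = - \frac{529}{4} \approx -132.25$)
$\frac{1}{\left(47 - 75\right) p} = \frac{1}{\left(47 - 75\right) \left(- \frac{529}{4}\right)} = \frac{1}{\left(-28\right) \left(- \frac{529}{4}\right)} = \frac{1}{3703}$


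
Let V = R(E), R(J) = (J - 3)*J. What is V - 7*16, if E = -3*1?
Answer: -94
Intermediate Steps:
E = -3
R(J) = J*(-3 + J) (R(J) = (-3 + J)*J = J*(-3 + J))
V = 18 (V = -3*(-3 - 3) = -3*(-6) = 18)
V - 7*16 = 18 - 7*16 = 18 - 112 = -94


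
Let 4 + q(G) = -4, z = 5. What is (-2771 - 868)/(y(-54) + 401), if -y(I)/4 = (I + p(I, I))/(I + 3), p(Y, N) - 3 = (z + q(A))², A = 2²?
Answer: -61863/6761 ≈ -9.1500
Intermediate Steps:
A = 4
q(G) = -8 (q(G) = -4 - 4 = -8)
p(Y, N) = 12 (p(Y, N) = 3 + (5 - 8)² = 3 + (-3)² = 3 + 9 = 12)
y(I) = -4*(12 + I)/(3 + I) (y(I) = -4*(I + 12)/(I + 3) = -4*(12 + I)/(3 + I))
(-2771 - 868)/(y(-54) + 401) = (-2771 - 868)/(4*(-12 - 1*(-54))/(3 - 54) + 401) = -3639/(4*(-12 + 54)/(-51) + 401) = -3639/(4*(-1/51)*42 + 401) = -3639/(-56/17 + 401) = -3639/6761/17 = -3639*17/6761 = -61863/6761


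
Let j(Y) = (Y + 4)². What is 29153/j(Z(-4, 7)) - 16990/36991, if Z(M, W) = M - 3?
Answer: 1078245713/332919 ≈ 3238.8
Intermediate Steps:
Z(M, W) = -3 + M
j(Y) = (4 + Y)²
29153/j(Z(-4, 7)) - 16990/36991 = 29153/((4 + (-3 - 4))²) - 16990/36991 = 29153/((4 - 7)²) - 16990*1/36991 = 29153/((-3)²) - 16990/36991 = 29153/9 - 16990/36991 = 1078245713/332919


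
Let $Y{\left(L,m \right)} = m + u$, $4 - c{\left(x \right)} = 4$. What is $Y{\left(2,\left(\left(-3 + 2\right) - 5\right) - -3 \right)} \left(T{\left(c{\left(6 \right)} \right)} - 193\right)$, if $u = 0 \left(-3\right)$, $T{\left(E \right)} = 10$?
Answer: $549$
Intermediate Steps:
$c{\left(x \right)} = 0$ ($c{\left(x \right)} = 4 - 4 = 0$)
$u = 0$
$Y{\left(L,m \right)} = m$ ($Y{\left(L,m \right)} = m + 0 = m$)
$Y{\left(2,\left(\left(-3 + 2\right) - 5\right) - -3 \right)} \left(T{\left(c{\left(6 \right)} \right)} - 193\right) = \left(\left(\left(-3 + 2\right) - 5\right) - -3\right) \left(10 - 193\right) = \left(\left(-1 - 5\right) + 3\right) \left(-183\right) = \left(-6 + 3\right) \left(-183\right) = \left(-3\right) \left(-183\right) = 549$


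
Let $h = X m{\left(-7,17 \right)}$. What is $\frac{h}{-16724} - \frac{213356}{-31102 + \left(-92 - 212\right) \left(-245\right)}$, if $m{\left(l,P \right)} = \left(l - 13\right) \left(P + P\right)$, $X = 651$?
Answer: $\frac{1954300912}{90681709} \approx 21.551$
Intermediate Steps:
$m{\left(l,P \right)} = 2 P \left(-13 + l\right)$ ($m{\left(l,P \right)} = \left(-13 + l\right) 2 P = 2 P \left(-13 + l\right)$)
$h = -442680$ ($h = 651 \cdot 2 \cdot 17 \left(-13 - 7\right) = 651 \cdot 2 \cdot 17 \left(-20\right) = 651 \left(-680\right) = -442680$)
$\frac{h}{-16724} - \frac{213356}{-31102 + \left(-92 - 212\right) \left(-245\right)} = - \frac{442680}{-16724} - \frac{213356}{-31102 + \left(-92 - 212\right) \left(-245\right)} = \left(-442680\right) \left(- \frac{1}{16724}\right) - \frac{213356}{-31102 - -74480} = \frac{110670}{4181} - \frac{213356}{-31102 + 74480} = \frac{110670}{4181} - \frac{213356}{43378} = \frac{110670}{4181} - \frac{106678}{21689} = \frac{1954300912}{90681709}$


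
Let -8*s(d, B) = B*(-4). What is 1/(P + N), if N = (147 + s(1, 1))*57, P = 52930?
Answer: 2/122675 ≈ 1.6303e-5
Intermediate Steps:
s(d, B) = B/2 (s(d, B) = -B*(-4)/8 = -(-1)*B/2 = B/2)
N = 16815/2 (N = (147 + (½)*1)*57 = (147 + ½)*57 = (295/2)*57 = 16815/2 ≈ 8407.5)
1/(P + N) = 1/(52930 + 16815/2) = 1/(122675/2) = 2/122675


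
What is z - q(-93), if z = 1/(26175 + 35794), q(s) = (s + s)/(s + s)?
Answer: -61968/61969 ≈ -0.99998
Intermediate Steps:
q(s) = 1 (q(s) = (2*s)/((2*s)) = (2*s)*(1/(2*s)) = 1)
z = 1/61969 ≈ 1.6137e-5
z - q(-93) = 1/61969 - 1*1 = 1/61969 - 1 = -61968/61969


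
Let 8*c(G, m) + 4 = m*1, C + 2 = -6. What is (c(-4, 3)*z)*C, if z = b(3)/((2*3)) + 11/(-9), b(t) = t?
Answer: -13/18 ≈ -0.72222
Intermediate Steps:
C = -8 (C = -2 - 6 = -8)
c(G, m) = -½ + m/8 (c(G, m) = -½ + (m*1)/8 = -½ + m/8)
z = -13/18 (z = 3/((2*3)) + 11/(-9) = 3/6 + 11*(-⅑) = 3*(⅙) - 11/9 = ½ - 11/9 = -13/18 ≈ -0.72222)
(c(-4, 3)*z)*C = ((-½ + (⅛)*3)*(-13/18))*(-8) = ((-½ + 3/8)*(-13/18))*(-8) = -⅛*(-13/18)*(-8) = (13/144)*(-8) = -13/18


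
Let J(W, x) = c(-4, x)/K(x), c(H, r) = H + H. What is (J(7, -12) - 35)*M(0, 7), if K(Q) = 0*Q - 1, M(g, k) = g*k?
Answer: 0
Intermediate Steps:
c(H, r) = 2*H
K(Q) = -1 (K(Q) = 0 - 1 = -1)
J(W, x) = 8 (J(W, x) = (2*(-4))/(-1) = -8*(-1) = 8)
(J(7, -12) - 35)*M(0, 7) = (8 - 35)*(0*7) = -27*0 = 0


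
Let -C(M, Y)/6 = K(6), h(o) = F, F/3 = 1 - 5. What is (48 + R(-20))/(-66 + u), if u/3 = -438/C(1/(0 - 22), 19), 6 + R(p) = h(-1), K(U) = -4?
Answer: -40/161 ≈ -0.24845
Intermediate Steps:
F = -12 (F = 3*(1 - 5) = 3*(-4) = -12)
h(o) = -12
C(M, Y) = 24 (C(M, Y) = -6*(-4) = 24)
R(p) = -18 (R(p) = -6 - 12 = -18)
u = -219/4 (u = 3*(-438/24) = 3*(-438*1/24) = 3*(-73/4) = -219/4 ≈ -54.750)
(48 + R(-20))/(-66 + u) = (48 - 18)/(-66 - 219/4) = 30/(-483/4) = 30*(-4/483) = -40/161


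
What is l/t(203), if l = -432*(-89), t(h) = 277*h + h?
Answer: 19224/28217 ≈ 0.68129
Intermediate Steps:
t(h) = 278*h
l = 38448
l/t(203) = 38448/((278*203)) = 38448/56434 = 38448*(1/56434) = 19224/28217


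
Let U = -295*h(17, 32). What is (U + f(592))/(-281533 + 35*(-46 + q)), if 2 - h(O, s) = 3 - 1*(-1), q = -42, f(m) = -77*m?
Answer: 14998/94871 ≈ 0.15809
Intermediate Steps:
h(O, s) = -2 (h(O, s) = 2 - (3 - 1*(-1)) = 2 - (3 + 1) = 2 - 1*4 = 2 - 4 = -2)
U = 590 (U = -295*(-2) = 590)
(U + f(592))/(-281533 + 35*(-46 + q)) = (590 - 77*592)/(-281533 + 35*(-46 - 42)) = (590 - 45584)/(-281533 + 35*(-88)) = -44994/(-281533 - 3080) = -44994/(-284613) = -44994*(-1/284613) = 14998/94871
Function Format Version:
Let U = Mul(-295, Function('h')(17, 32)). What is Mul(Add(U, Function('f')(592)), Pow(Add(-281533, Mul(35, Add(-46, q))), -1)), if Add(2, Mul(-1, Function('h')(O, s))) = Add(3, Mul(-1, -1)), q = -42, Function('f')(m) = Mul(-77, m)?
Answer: Rational(14998, 94871) ≈ 0.15809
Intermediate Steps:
Function('h')(O, s) = -2 (Function('h')(O, s) = Add(2, Mul(-1, Add(3, Mul(-1, -1)))) = Add(2, Mul(-1, Add(3, 1))) = Add(2, Mul(-1, 4)) = Add(2, -4) = -2)
U = 590 (U = Mul(-295, -2) = 590)
Mul(Add(U, Function('f')(592)), Pow(Add(-281533, Mul(35, Add(-46, q))), -1)) = Mul(Add(590, Mul(-77, 592)), Pow(Add(-281533, Mul(35, Add(-46, -42))), -1)) = Mul(Add(590, -45584), Pow(Add(-281533, Mul(35, -88)), -1)) = Mul(-44994, Pow(Add(-281533, -3080), -1)) = Mul(-44994, Pow(-284613, -1)) = Mul(-44994, Rational(-1, 284613)) = Rational(14998, 94871)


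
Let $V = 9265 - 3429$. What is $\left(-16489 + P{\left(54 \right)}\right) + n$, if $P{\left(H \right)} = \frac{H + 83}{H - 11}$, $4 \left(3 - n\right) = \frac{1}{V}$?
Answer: $- \frac{16545316827}{1003792} \approx -16483.0$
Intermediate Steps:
$V = 5836$
$n = \frac{70031}{23344}$ ($n = 3 - \frac{1}{4 \cdot 5836} = 3 - \frac{1}{23344} = \frac{70031}{23344} \approx 3.0$)
$P{\left(H \right)} = \frac{83 + H}{-11 + H}$
$\left(-16489 + P{\left(54 \right)}\right) + n = \left(-16489 + \frac{83 + 54}{-11 + 54}\right) + \frac{70031}{23344} = \left(-16489 + \frac{1}{43} \cdot 137\right) + \frac{70031}{23344} = \left(-16489 + \frac{137}{43}\right) + \frac{70031}{23344} = - \frac{708890}{43} + \frac{70031}{23344} = - \frac{16545316827}{1003792}$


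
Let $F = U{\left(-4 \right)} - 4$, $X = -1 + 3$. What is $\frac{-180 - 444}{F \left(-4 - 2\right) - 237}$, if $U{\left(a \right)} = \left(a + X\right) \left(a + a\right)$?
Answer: $\frac{208}{103} \approx 2.0194$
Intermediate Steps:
$X = 2$
$U{\left(a \right)} = 2 a \left(2 + a\right)$ ($U{\left(a \right)} = \left(a + 2\right) \left(a + a\right) = \left(2 + a\right) 2 a = 2 a \left(2 + a\right)$)
$F = 12$ ($F = 2 \left(-4\right) \left(2 - 4\right) - 4 = 2 \left(-4\right) \left(-2\right) - 4 = 16 - 4 = 12$)
$\frac{-180 - 444}{F \left(-4 - 2\right) - 237} = \frac{-180 - 444}{12 \left(-4 - 2\right) - 237} = - \frac{624}{12 \left(-6\right) - 237} = - \frac{624}{-72 - 237} = - \frac{624}{-309} = \left(-624\right) \left(- \frac{1}{309}\right) = \frac{208}{103}$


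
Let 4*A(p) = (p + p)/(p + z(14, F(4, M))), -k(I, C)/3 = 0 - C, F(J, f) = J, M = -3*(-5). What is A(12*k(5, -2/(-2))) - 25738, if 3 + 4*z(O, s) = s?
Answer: -3731938/145 ≈ -25738.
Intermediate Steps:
M = 15
z(O, s) = -3/4 + s/4
k(I, C) = 3*C (k(I, C) = -3*(0 - C) = -(-3)*C = 3*C)
A(p) = p/(2*(1/4 + p)) (A(p) = ((p + p)/(p + (-3/4 + (1/4)*4)))/4 = ((2*p)/(p + (-3/4 + 1)))/4 = ((2*p)/(p + 1/4))/4 = ((2*p)/(1/4 + p))/4 = (2*p/(1/4 + p))/4 = p/(2*(1/4 + p)))
A(12*k(5, -2/(-2))) - 25738 = 2*(12*(3*(-2/(-2))))/(1 + 4*(12*(3*(-2/(-2))))) - 25738 = 2*(12*(3*(-2*(-1/2))))/(1 + 4*(12*(3*(-2*(-1/2))))) - 25738 = 2*(12*(3*1))/(1 + 4*(12*(3*1))) - 25738 = 2*(12*3)/(1 + 4*(12*3)) - 25738 = 2*36/(1 + 4*36) - 25738 = 2*36/(1 + 144) - 25738 = 2*36/145 - 25738 = 2*36*(1/145) - 25738 = 72/145 - 25738 = -3731938/145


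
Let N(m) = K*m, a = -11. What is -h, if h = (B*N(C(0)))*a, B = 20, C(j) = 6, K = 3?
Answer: 3960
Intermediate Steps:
N(m) = 3*m
h = -3960 (h = (20*(3*6))*(-11) = (20*18)*(-11) = 360*(-11) = -3960)
-h = -1*(-3960) = 3960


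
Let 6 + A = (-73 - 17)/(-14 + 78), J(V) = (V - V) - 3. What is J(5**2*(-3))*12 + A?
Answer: -1389/32 ≈ -43.406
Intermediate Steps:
J(V) = -3 (J(V) = 0 - 3 = -3)
A = -237/32 (A = -6 + (-73 - 17)/(-14 + 78) = -6 - 90/64 = -6 - 90*1/64 = -6 - 45/32 = -237/32 ≈ -7.4063)
J(5**2*(-3))*12 + A = -3*12 - 237/32 = -36 - 237/32 = -1389/32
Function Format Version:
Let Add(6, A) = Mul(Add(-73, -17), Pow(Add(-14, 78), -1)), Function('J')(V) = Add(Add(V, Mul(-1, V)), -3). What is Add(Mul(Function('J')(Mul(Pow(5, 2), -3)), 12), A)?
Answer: Rational(-1389, 32) ≈ -43.406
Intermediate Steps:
Function('J')(V) = -3 (Function('J')(V) = Add(0, -3) = -3)
A = Rational(-237, 32) (A = Add(-6, Mul(Add(-73, -17), Pow(Add(-14, 78), -1))) = Add(-6, Mul(-90, Pow(64, -1))) = Add(-6, Mul(-90, Rational(1, 64))) = Add(-6, Rational(-45, 32)) = Rational(-237, 32) ≈ -7.4063)
Add(Mul(Function('J')(Mul(Pow(5, 2), -3)), 12), A) = Add(Mul(-3, 12), Rational(-237, 32)) = Add(-36, Rational(-237, 32)) = Rational(-1389, 32)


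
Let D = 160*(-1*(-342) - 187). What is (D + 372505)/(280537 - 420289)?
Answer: -14715/5176 ≈ -2.8429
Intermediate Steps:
D = 24800 (D = 160*(342 - 187) = 160*155 = 24800)
(D + 372505)/(280537 - 420289) = (24800 + 372505)/(280537 - 420289) = 397305/(-139752) = 397305*(-1/139752) = -14715/5176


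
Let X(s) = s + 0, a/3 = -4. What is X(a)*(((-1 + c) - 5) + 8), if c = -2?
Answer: 0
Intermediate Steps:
a = -12 (a = 3*(-4) = -12)
X(s) = s
X(a)*(((-1 + c) - 5) + 8) = -12*(((-1 - 2) - 5) + 8) = -12*((-3 - 5) + 8) = -12*(-8 + 8) = -12*0 = 0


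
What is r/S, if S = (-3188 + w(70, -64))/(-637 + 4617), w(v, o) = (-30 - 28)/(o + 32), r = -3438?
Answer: 72977280/16993 ≈ 4294.5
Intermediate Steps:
w(v, o) = -58/(32 + o)
S = -50979/63680 (S = (-3188 - 58/(32 - 64))/(-637 + 4617) = (-3188 - 58/(-32))/3980 = (-3188 - 58*(-1/32))*(1/3980) = (-3188 + 29/16)*(1/3980) = -50979/16*1/3980 = -50979/63680 ≈ -0.80055)
r/S = -3438/(-50979/63680) = -3438*(-63680/50979) = 72977280/16993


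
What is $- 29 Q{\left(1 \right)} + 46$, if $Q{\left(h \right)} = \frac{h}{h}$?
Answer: $17$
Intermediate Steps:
$Q{\left(h \right)} = 1$
$- 29 Q{\left(1 \right)} + 46 = \left(-29\right) 1 + 46 = -29 + 46 = 17$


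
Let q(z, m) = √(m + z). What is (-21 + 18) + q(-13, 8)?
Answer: -3 + I*√5 ≈ -3.0 + 2.2361*I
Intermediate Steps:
(-21 + 18) + q(-13, 8) = (-21 + 18) + √(8 - 13) = -3 + √(-5) = -3 + I*√5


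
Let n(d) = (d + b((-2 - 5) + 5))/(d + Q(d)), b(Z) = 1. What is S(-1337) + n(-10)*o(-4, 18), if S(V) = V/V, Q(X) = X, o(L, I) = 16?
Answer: 41/5 ≈ 8.2000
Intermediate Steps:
S(V) = 1
n(d) = (1 + d)/(2*d) (n(d) = (d + 1)/(d + d) = (1 + d)/((2*d)) = (1 + d)*(1/(2*d)) = (1 + d)/(2*d))
S(-1337) + n(-10)*o(-4, 18) = 1 + ((1/2)*(1 - 10)/(-10))*16 = 1 + ((1/2)*(-1/10)*(-9))*16 = 1 + (9/20)*16 = 1 + 36/5 = 41/5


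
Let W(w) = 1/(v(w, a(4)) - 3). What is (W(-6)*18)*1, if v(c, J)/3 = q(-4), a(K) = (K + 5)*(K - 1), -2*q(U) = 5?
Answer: -12/7 ≈ -1.7143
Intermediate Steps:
q(U) = -5/2 (q(U) = -½*5 = -5/2)
a(K) = (-1 + K)*(5 + K) (a(K) = (5 + K)*(-1 + K) = (-1 + K)*(5 + K))
v(c, J) = -15/2 (v(c, J) = 3*(-5/2) = -15/2)
W(w) = -2/21 (W(w) = 1/(-15/2 - 3) = 1/(-21/2) = -2/21)
(W(-6)*18)*1 = -2/21*18*1 = -12/7*1 = -12/7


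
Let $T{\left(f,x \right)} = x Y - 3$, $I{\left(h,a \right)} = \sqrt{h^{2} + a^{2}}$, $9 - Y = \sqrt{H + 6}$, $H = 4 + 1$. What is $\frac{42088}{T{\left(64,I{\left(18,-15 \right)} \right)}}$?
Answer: $\frac{42088}{3 \left(-1 - \sqrt{671} + 9 \sqrt{61}\right)} \approx 323.34$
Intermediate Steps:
$H = 5$
$Y = 9 - \sqrt{11}$ ($Y = 9 - \sqrt{5 + 6} = 9 - \sqrt{11} \approx 5.6834$)
$I{\left(h,a \right)} = \sqrt{a^{2} + h^{2}}$
$T{\left(f,x \right)} = -3 + x \left(9 - \sqrt{11}\right)$ ($T{\left(f,x \right)} = x \left(9 - \sqrt{11}\right) - 3 = -3 + x \left(9 - \sqrt{11}\right)$)
$\frac{42088}{T{\left(64,I{\left(18,-15 \right)} \right)}} = \frac{42088}{-3 + \sqrt{\left(-15\right)^{2} + 18^{2}} \left(9 - \sqrt{11}\right)} = \frac{42088}{-3 + \sqrt{225 + 324} \left(9 - \sqrt{11}\right)} = \frac{42088}{-3 + \sqrt{549} \left(9 - \sqrt{11}\right)} = \frac{42088}{-3 + 3 \sqrt{61} \left(9 - \sqrt{11}\right)}$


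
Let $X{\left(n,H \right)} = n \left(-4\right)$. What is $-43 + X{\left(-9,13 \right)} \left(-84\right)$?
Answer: $-3067$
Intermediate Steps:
$X{\left(n,H \right)} = - 4 n$
$-43 + X{\left(-9,13 \right)} \left(-84\right) = -43 + \left(-4\right) \left(-9\right) \left(-84\right) = -43 + 36 \left(-84\right) = -43 - 3024 = -3067$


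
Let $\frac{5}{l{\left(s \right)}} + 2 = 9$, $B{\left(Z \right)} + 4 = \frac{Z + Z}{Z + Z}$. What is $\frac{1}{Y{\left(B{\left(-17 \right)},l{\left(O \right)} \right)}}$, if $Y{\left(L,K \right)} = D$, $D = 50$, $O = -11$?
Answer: $\frac{1}{50} \approx 0.02$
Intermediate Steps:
$B{\left(Z \right)} = -3$ ($B{\left(Z \right)} = -4 + \frac{Z + Z}{Z + Z} = -4 + \frac{2 Z}{2 Z} = -4 + 2 Z \frac{1}{2 Z} = -4 + 1 = -3$)
$l{\left(s \right)} = \frac{5}{7}$ ($l{\left(s \right)} = \frac{5}{-2 + 9} = \frac{5}{7}$)
$Y{\left(L,K \right)} = 50$
$\frac{1}{Y{\left(B{\left(-17 \right)},l{\left(O \right)} \right)}} = \frac{1}{50}$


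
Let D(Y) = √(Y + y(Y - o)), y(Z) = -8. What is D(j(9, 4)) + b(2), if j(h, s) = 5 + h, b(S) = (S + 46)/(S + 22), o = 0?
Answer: 2 + √6 ≈ 4.4495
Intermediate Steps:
b(S) = (46 + S)/(22 + S)
D(Y) = √(-8 + Y) (D(Y) = √(Y - 8) = √(-8 + Y))
D(j(9, 4)) + b(2) = √(-8 + (5 + 9)) + (46 + 2)/(22 + 2) = √(-8 + 14) + 48/24 = √6 + (1/24)*48 = √6 + 2 = 2 + √6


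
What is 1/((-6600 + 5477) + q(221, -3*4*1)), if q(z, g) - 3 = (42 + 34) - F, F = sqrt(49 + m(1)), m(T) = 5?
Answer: -58/60549 + sqrt(6)/363294 ≈ -0.00095116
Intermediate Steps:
F = 3*sqrt(6) (F = sqrt(49 + 5) = sqrt(54) = 3*sqrt(6) ≈ 7.3485)
q(z, g) = 79 - 3*sqrt(6) (q(z, g) = 3 + ((42 + 34) - 3*sqrt(6)) = 3 + (76 - 3*sqrt(6)) = 79 - 3*sqrt(6))
1/((-6600 + 5477) + q(221, -3*4*1)) = 1/((-6600 + 5477) + (79 - 3*sqrt(6))) = 1/(-1123 + (79 - 3*sqrt(6))) = 1/(-1044 - 3*sqrt(6))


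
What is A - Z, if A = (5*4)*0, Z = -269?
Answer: 269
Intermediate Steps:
A = 0 (A = 20*0 = 0)
A - Z = 0 - 1*(-269) = 0 + 269 = 269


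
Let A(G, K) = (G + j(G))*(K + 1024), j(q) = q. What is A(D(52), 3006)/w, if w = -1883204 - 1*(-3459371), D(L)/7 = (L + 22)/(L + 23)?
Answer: 835016/23642505 ≈ 0.035318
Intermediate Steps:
D(L) = 7*(22 + L)/(23 + L) (D(L) = 7*((L + 22)/(L + 23)) = 7*((22 + L)/(23 + L)) = 7*(22 + L)/(23 + L))
A(G, K) = 2*G*(1024 + K) (A(G, K) = (G + G)*(K + 1024) = (2*G)*(1024 + K) = 2*G*(1024 + K))
w = 1576167 (w = -1883204 + 3459371 = 1576167)
A(D(52), 3006)/w = (2*(7*(22 + 52)/(23 + 52))*(1024 + 3006))/1576167 = (2*(7*74/75)*4030)*(1/1576167) = (2*(7*(1/75)*74)*4030)*(1/1576167) = (2*(518/75)*4030)*(1/1576167) = (835016/15)*(1/1576167) = 835016/23642505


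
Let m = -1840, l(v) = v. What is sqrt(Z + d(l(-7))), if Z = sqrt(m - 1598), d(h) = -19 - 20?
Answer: sqrt(-39 + 3*I*sqrt(382)) ≈ 3.9636 + 7.3966*I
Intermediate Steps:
d(h) = -39
Z = 3*I*sqrt(382) (Z = sqrt(-1840 - 1598) = sqrt(-3438) = 3*I*sqrt(382) ≈ 58.634*I)
sqrt(Z + d(l(-7))) = sqrt(3*I*sqrt(382) - 39) = sqrt(-39 + 3*I*sqrt(382))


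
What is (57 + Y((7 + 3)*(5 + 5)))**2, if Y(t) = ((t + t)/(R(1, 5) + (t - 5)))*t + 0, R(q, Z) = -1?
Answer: 160757041/2209 ≈ 72774.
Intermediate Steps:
Y(t) = 2*t**2/(-6 + t) (Y(t) = ((t + t)/(-1 + (t - 5)))*t + 0 = ((2*t)/(-1 + (-5 + t)))*t + 0 = ((2*t)/(-6 + t))*t + 0 = (2*t/(-6 + t))*t + 0 = 2*t**2/(-6 + t) + 0 = 2*t**2/(-6 + t))
(57 + Y((7 + 3)*(5 + 5)))**2 = (57 + 2*((7 + 3)*(5 + 5))**2/(-6 + (7 + 3)*(5 + 5)))**2 = (57 + 2*(10*10)**2/(-6 + 10*10))**2 = (57 + 2*100**2/(-6 + 100))**2 = (57 + 2*10000/94)**2 = (57 + 2*10000*(1/94))**2 = (57 + 10000/47)**2 = (12679/47)**2 = 160757041/2209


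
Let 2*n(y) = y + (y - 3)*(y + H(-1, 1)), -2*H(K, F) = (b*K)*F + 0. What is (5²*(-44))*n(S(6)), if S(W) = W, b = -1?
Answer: -12375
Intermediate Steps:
H(K, F) = F*K/2 (H(K, F) = -((-K)*F + 0)/2 = -(-F*K + 0)/2 = -(-1)*F*K/2 = F*K/2)
n(y) = y/2 + (-3 + y)*(-½ + y)/2 (n(y) = (y + (y - 3)*(y + (½)*1*(-1)))/2 = (y + (-3 + y)*(y - ½))/2 = (y + (-3 + y)*(-½ + y))/2 = y/2 + (-3 + y)*(-½ + y)/2)
(5²*(-44))*n(S(6)) = (5²*(-44))*(¾ + (½)*6² - 5/4*6) = (25*(-44))*(¾ + (½)*36 - 15/2) = -1100*(¾ + 18 - 15/2) = -1100*45/4 = -12375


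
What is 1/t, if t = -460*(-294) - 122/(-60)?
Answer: 30/4057261 ≈ 7.3941e-6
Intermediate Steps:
t = 4057261/30 (t = 135240 - 122*(-1/60) = 135240 + 61/30 = 4057261/30 ≈ 1.3524e+5)
1/t = 1/(4057261/30) = 30/4057261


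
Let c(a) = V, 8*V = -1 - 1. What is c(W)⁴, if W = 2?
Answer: 1/256 ≈ 0.0039063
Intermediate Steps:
V = -¼ (V = (-1 - 1)/8 = (⅛)*(-2) = -¼ ≈ -0.25000)
c(a) = -¼
c(W)⁴ = (-¼)⁴ = 1/256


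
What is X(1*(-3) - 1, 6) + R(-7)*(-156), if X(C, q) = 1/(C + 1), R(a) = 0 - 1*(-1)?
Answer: -469/3 ≈ -156.33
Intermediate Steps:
R(a) = 1 (R(a) = 0 + 1 = 1)
X(C, q) = 1/(1 + C)
X(1*(-3) - 1, 6) + R(-7)*(-156) = 1/(1 + (1*(-3) - 1)) + 1*(-156) = 1/(1 + (-3 - 1)) - 156 = 1/(1 - 4) - 156 = 1/(-3) - 156 = -1/3 - 156 = -469/3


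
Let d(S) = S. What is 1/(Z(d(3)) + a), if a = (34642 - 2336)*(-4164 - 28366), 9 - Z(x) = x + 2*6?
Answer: -1/1050914186 ≈ -9.5155e-10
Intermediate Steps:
Z(x) = -3 - x (Z(x) = 9 - (x + 2*6) = 9 - (x + 12) = 9 - (12 + x) = 9 + (-12 - x) = -3 - x)
a = -1050914180 (a = 32306*(-32530) = -1050914180)
1/(Z(d(3)) + a) = 1/((-3 - 1*3) - 1050914180) = 1/((-3 - 3) - 1050914180) = 1/(-6 - 1050914180) = 1/(-1050914186) = -1/1050914186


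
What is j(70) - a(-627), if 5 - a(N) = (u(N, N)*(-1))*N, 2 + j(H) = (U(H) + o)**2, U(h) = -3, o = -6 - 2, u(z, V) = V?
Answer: -393015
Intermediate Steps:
o = -8
j(H) = 119 (j(H) = -2 + (-3 - 8)**2 = -2 + (-11)**2 = -2 + 121 = 119)
a(N) = 5 + N**2 (a(N) = 5 - N*(-1)*N = 5 - (-N)*N = 5 - (-1)*N**2 = 5 + N**2)
j(70) - a(-627) = 119 - (5 + (-627)**2) = 119 - (5 + 393129) = 119 - 1*393134 = 119 - 393134 = -393015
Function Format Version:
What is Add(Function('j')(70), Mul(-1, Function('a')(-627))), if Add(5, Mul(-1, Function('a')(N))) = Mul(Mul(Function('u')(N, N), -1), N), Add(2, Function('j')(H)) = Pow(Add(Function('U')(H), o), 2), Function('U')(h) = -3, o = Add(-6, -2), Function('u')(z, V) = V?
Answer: -393015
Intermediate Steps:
o = -8
Function('j')(H) = 119 (Function('j')(H) = Add(-2, Pow(Add(-3, -8), 2)) = Add(-2, Pow(-11, 2)) = Add(-2, 121) = 119)
Function('a')(N) = Add(5, Pow(N, 2)) (Function('a')(N) = Add(5, Mul(-1, Mul(Mul(N, -1), N))) = Add(5, Mul(-1, Mul(Mul(-1, N), N))) = Add(5, Mul(-1, Mul(-1, Pow(N, 2)))) = Add(5, Pow(N, 2)))
Add(Function('j')(70), Mul(-1, Function('a')(-627))) = Add(119, Mul(-1, Add(5, Pow(-627, 2)))) = Add(119, Mul(-1, Add(5, 393129))) = Add(119, Mul(-1, 393134)) = Add(119, -393134) = -393015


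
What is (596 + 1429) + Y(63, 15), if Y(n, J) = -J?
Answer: 2010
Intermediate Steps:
(596 + 1429) + Y(63, 15) = (596 + 1429) - 1*15 = 2025 - 15 = 2010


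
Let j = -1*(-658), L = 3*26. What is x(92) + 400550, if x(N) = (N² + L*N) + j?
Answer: 416848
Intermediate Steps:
L = 78
j = 658
x(N) = 658 + N² + 78*N (x(N) = (N² + 78*N) + 658 = 658 + N² + 78*N)
x(92) + 400550 = (658 + 92² + 78*92) + 400550 = (658 + 8464 + 7176) + 400550 = 16298 + 400550 = 416848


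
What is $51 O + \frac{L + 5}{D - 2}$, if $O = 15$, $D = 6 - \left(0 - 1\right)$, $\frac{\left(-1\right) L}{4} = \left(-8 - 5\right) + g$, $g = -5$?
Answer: $\frac{3902}{5} \approx 780.4$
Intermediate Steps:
$L = 72$ ($L = - 4 \left(\left(-8 - 5\right) - 5\right) = - 4 \left(-13 - 5\right) = \left(-4\right) \left(-18\right) = 72$)
$D = 7$ ($D = 6 - \left(0 - 1\right) = 6 - -1 = 6 + 1 = 7$)
$51 O + \frac{L + 5}{D - 2} = 51 \cdot 15 + \frac{72 + 5}{7 - 2} = 765 + \frac{77}{5} = \frac{3902}{5}$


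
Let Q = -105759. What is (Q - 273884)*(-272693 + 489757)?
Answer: -82406828152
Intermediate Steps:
(Q - 273884)*(-272693 + 489757) = (-105759 - 273884)*(-272693 + 489757) = -379643*217064 = -82406828152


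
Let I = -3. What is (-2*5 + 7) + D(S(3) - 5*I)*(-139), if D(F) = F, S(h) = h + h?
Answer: -2922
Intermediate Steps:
S(h) = 2*h
(-2*5 + 7) + D(S(3) - 5*I)*(-139) = (-2*5 + 7) + (2*3 - 5*(-3))*(-139) = (-10 + 7) + (6 + 15)*(-139) = -3 + 21*(-139) = -3 - 2919 = -2922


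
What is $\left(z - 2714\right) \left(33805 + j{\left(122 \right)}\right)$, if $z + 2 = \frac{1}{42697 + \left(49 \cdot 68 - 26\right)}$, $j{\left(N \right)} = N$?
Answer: $- \frac{4238980075269}{46003} \approx -9.2146 \cdot 10^{7}$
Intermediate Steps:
$z = - \frac{92005}{46003}$ ($z = -2 + \frac{1}{42697 + \left(49 \cdot 68 - 26\right)} = -2 + \frac{1}{42697 + \left(3332 - 26\right)} = -2 + \frac{1}{42697 + 3306} = -2 + \frac{1}{46003} = - \frac{92005}{46003} \approx -2.0$)
$\left(z - 2714\right) \left(33805 + j{\left(122 \right)}\right) = \left(- \frac{92005}{46003} - 2714\right) \left(33805 + 122\right) = \left(- \frac{124944147}{46003}\right) 33927 = - \frac{4238980075269}{46003}$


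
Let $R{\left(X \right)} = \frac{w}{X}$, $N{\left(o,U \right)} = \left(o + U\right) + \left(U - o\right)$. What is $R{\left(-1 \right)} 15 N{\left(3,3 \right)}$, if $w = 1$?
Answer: $-90$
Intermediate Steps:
$N{\left(o,U \right)} = 2 U$ ($N{\left(o,U \right)} = \left(U + o\right) + \left(U - o\right) = 2 U$)
$R{\left(X \right)} = \frac{1}{X}$ ($R{\left(X \right)} = 1 \frac{1}{X} = \frac{1}{X}$)
$R{\left(-1 \right)} 15 N{\left(3,3 \right)} = \frac{1}{-1} \cdot 15 \cdot 2 \cdot 3 = \left(-1\right) 15 \cdot 6 = \left(-15\right) 6 = -90$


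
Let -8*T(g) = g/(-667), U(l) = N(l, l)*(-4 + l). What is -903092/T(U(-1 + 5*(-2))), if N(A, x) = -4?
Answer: -1204724728/15 ≈ -8.0315e+7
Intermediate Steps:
U(l) = 16 - 4*l (U(l) = -4*(-4 + l) = 16 - 4*l)
T(g) = g/5336 (T(g) = -g/(8*(-667)) = -g*(-1)/(8*667) = -(-1)*g/5336 = g/5336)
-903092/T(U(-1 + 5*(-2))) = -903092*5336/(16 - 4*(-1 + 5*(-2))) = -903092*5336/(16 - 4*(-1 - 10)) = -903092*5336/(16 - 4*(-11)) = -903092*5336/(16 + 44) = -903092/((1/5336)*60) = -903092/15/1334 = -903092*1334/15 = -1204724728/15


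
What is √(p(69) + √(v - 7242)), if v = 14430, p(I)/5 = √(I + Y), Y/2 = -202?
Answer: √(2*√1797 + 5*I*√335) ≈ 10.236 + 4.4704*I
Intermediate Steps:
Y = -404 (Y = 2*(-202) = -404)
p(I) = 5*√(-404 + I) (p(I) = 5*√(I - 404) = 5*√(-404 + I))
√(p(69) + √(v - 7242)) = √(5*√(-404 + 69) + √(14430 - 7242)) = √(5*√(-335) + √7188) = √(5*(I*√335) + 2*√1797) = √(5*I*√335 + 2*√1797) = √(2*√1797 + 5*I*√335)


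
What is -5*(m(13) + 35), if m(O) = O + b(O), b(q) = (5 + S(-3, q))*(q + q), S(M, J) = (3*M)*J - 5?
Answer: 14970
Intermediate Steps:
S(M, J) = -5 + 3*J*M (S(M, J) = 3*J*M - 5 = -5 + 3*J*M)
b(q) = -18*q² (b(q) = (5 + (-5 + 3*q*(-3)))*(q + q) = (5 + (-5 - 9*q))*(2*q) = (-9*q)*(2*q) = -18*q²)
m(O) = O - 18*O²
-5*(m(13) + 35) = -5*(13*(1 - 18*13) + 35) = -5*(13*(1 - 234) + 35) = -5*(13*(-233) + 35) = -5*(-3029 + 35) = -5*(-2994) = 14970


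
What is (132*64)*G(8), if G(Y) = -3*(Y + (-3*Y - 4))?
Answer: 506880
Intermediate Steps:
G(Y) = 12 + 6*Y (G(Y) = -3*(Y + (-4 - 3*Y)) = -3*(-4 - 2*Y) = 12 + 6*Y)
(132*64)*G(8) = (132*64)*(12 + 6*8) = 8448*(12 + 48) = 8448*60 = 506880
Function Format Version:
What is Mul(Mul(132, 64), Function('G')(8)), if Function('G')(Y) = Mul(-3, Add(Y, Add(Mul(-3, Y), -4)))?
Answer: 506880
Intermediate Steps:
Function('G')(Y) = Add(12, Mul(6, Y)) (Function('G')(Y) = Mul(-3, Add(Y, Add(-4, Mul(-3, Y)))) = Mul(-3, Add(-4, Mul(-2, Y))) = Add(12, Mul(6, Y)))
Mul(Mul(132, 64), Function('G')(8)) = Mul(Mul(132, 64), Add(12, Mul(6, 8))) = Mul(8448, Add(12, 48)) = Mul(8448, 60) = 506880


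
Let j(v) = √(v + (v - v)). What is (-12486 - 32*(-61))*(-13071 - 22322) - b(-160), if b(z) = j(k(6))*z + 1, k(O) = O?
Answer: 372829861 + 160*√6 ≈ 3.7283e+8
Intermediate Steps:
j(v) = √v (j(v) = √(v + 0) = √v)
b(z) = 1 + z*√6 (b(z) = √6*z + 1 = z*√6 + 1 = 1 + z*√6)
(-12486 - 32*(-61))*(-13071 - 22322) - b(-160) = (-12486 - 32*(-61))*(-13071 - 22322) - (1 - 160*√6) = (-12486 + 1952)*(-35393) + (-1 + 160*√6) = -10534*(-35393) + (-1 + 160*√6) = 372829862 + (-1 + 160*√6) = 372829861 + 160*√6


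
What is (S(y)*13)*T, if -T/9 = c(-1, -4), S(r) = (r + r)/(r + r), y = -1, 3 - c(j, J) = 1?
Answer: -234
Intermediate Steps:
c(j, J) = 2 (c(j, J) = 3 - 1*1 = 3 - 1 = 2)
S(r) = 1 (S(r) = (2*r)/((2*r)) = (2*r)*(1/(2*r)) = 1)
T = -18 (T = -9*2 = -18)
(S(y)*13)*T = (1*13)*(-18) = 13*(-18) = -234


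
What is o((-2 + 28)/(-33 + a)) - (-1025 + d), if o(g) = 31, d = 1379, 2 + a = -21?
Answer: -323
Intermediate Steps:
a = -23 (a = -2 - 21 = -23)
o((-2 + 28)/(-33 + a)) - (-1025 + d) = 31 - (-1025 + 1379) = 31 - 1*354 = 31 - 354 = -323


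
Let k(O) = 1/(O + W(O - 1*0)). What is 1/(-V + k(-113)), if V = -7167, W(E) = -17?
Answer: 130/931709 ≈ 0.00013953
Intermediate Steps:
k(O) = 1/(-17 + O) (k(O) = 1/(O - 17) = 1/(-17 + O))
1/(-V + k(-113)) = 1/(-1*(-7167) + 1/(-17 - 113)) = 1/(7167 + 1/(-130)) = 1/(7167 - 1/130) = 1/(931709/130) = 130/931709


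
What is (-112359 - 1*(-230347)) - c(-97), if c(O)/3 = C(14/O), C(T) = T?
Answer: 11444878/97 ≈ 1.1799e+5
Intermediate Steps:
c(O) = 42/O (c(O) = 3*(14/O) = 42/O)
(-112359 - 1*(-230347)) - c(-97) = (-112359 - 1*(-230347)) - 42/(-97) = (-112359 + 230347) - 42*(-1)/97 = 117988 - 1*(-42/97) = 117988 + 42/97 = 11444878/97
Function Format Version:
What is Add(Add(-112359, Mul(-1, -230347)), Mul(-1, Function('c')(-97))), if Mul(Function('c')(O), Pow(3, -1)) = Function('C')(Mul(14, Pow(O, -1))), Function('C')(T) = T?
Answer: Rational(11444878, 97) ≈ 1.1799e+5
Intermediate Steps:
Function('c')(O) = Mul(42, Pow(O, -1)) (Function('c')(O) = Mul(3, Mul(14, Pow(O, -1))) = Mul(42, Pow(O, -1)))
Add(Add(-112359, Mul(-1, -230347)), Mul(-1, Function('c')(-97))) = Add(Add(-112359, Mul(-1, -230347)), Mul(-1, Mul(42, Pow(-97, -1)))) = Add(Add(-112359, 230347), Mul(-1, Mul(42, Rational(-1, 97)))) = Add(117988, Mul(-1, Rational(-42, 97))) = Add(117988, Rational(42, 97)) = Rational(11444878, 97)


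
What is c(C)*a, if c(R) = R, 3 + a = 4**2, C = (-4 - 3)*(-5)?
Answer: 455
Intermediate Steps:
C = 35 (C = -7*(-5) = 35)
a = 13 (a = -3 + 4**2 = -3 + 16 = 13)
c(C)*a = 35*13 = 455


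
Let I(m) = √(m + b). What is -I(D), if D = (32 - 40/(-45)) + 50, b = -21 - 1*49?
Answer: -2*√29/3 ≈ -3.5901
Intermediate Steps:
b = -70 (b = -21 - 49 = -70)
D = 746/9 (D = (32 - 40*(-1/45)) + 50 = (32 + 8/9) + 50 = 296/9 + 50 = 746/9 ≈ 82.889)
I(m) = √(-70 + m) (I(m) = √(m - 70) = √(-70 + m))
-I(D) = -√(-70 + 746/9) = -√(116/9) = -2*√29/3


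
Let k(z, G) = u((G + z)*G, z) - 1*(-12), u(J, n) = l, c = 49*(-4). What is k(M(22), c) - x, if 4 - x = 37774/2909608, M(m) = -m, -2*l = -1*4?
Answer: 144227/14404 ≈ 10.013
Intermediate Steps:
c = -196
l = 2 (l = -(-1)*4/2 = -½*(-4) = 2)
u(J, n) = 2
k(z, G) = 14 (k(z, G) = 2 - 1*(-12) = 2 + 12 = 14)
x = 57429/14404 (x = 4 - 37774/2909608 = 4 - 1*187/14404 = 4 - 187/14404 = 57429/14404 ≈ 3.9870)
k(M(22), c) - x = 14 - 1*57429/14404 = 14 - 57429/14404 = 144227/14404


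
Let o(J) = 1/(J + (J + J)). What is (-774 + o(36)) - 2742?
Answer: -379727/108 ≈ -3516.0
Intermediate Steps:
o(J) = 1/(3*J) (o(J) = 1/(J + 2*J) = 1/(3*J))
(-774 + o(36)) - 2742 = (-774 + (⅓)/36) - 2742 = (-774 + (⅓)*(1/36)) - 2742 = (-774 + 1/108) - 2742 = -83591/108 - 2742 = -379727/108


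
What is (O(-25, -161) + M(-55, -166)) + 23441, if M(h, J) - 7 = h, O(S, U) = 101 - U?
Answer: 23655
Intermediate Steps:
M(h, J) = 7 + h
(O(-25, -161) + M(-55, -166)) + 23441 = ((101 - 1*(-161)) + (7 - 55)) + 23441 = ((101 + 161) - 48) + 23441 = (262 - 48) + 23441 = 214 + 23441 = 23655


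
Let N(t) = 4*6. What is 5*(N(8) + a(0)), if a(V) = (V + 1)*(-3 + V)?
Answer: 105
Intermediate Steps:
a(V) = (1 + V)*(-3 + V)
N(t) = 24
5*(N(8) + a(0)) = 5*(24 + (-3 + 0² - 2*0)) = 5*(24 + (-3 + 0 + 0)) = 5*(24 - 3) = 5*21 = 105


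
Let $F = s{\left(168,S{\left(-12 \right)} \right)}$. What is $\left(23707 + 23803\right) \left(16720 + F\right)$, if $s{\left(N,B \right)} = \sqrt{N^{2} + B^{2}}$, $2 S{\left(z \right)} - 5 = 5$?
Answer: $794367200 + 47510 \sqrt{28249} \approx 8.0235 \cdot 10^{8}$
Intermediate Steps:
$S{\left(z \right)} = 5$ ($S{\left(z \right)} = \frac{5}{2} + \frac{1}{2} \cdot 5 = \frac{5}{2} + \frac{5}{2} = 5$)
$s{\left(N,B \right)} = \sqrt{B^{2} + N^{2}}$
$F = \sqrt{28249}$ ($F = \sqrt{5^{2} + 168^{2}} = \sqrt{25 + 28224} = \sqrt{28249} \approx 168.07$)
$\left(23707 + 23803\right) \left(16720 + F\right) = \left(23707 + 23803\right) \left(16720 + \sqrt{28249}\right) = 47510 \left(16720 + \sqrt{28249}\right) = 794367200 + 47510 \sqrt{28249}$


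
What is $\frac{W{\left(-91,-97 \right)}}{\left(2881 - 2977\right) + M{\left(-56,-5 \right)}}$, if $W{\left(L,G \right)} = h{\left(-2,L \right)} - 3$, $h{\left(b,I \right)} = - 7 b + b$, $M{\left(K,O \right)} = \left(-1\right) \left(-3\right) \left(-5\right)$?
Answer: $- \frac{3}{37} \approx -0.081081$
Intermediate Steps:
$M{\left(K,O \right)} = -15$ ($M{\left(K,O \right)} = 3 \left(-5\right) = -15$)
$h{\left(b,I \right)} = - 6 b$
$W{\left(L,G \right)} = 9$ ($W{\left(L,G \right)} = \left(-6\right) \left(-2\right) - 3 = 12 - 3 = 9$)
$\frac{W{\left(-91,-97 \right)}}{\left(2881 - 2977\right) + M{\left(-56,-5 \right)}} = \frac{9}{\left(2881 - 2977\right) - 15} = \frac{9}{-96 - 15} = \frac{9}{-111} = 9 \left(- \frac{1}{111}\right) = - \frac{3}{37}$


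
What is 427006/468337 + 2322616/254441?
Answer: 1196414843238/119164134617 ≈ 10.040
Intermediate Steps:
427006/468337 + 2322616/254441 = 1196414843238/119164134617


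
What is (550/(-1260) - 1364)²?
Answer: 29556142561/15876 ≈ 1.8617e+6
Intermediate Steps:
(550/(-1260) - 1364)² = (550*(-1/1260) - 1364)² = (-55/126 - 1364)² = (-171919/126)² = 29556142561/15876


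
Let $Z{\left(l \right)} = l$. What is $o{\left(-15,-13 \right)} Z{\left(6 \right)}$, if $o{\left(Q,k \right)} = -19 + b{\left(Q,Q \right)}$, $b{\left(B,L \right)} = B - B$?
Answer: $-114$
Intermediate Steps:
$b{\left(B,L \right)} = 0$
$o{\left(Q,k \right)} = -19$ ($o{\left(Q,k \right)} = -19 + 0 = -19$)
$o{\left(-15,-13 \right)} Z{\left(6 \right)} = \left(-19\right) 6 = -114$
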